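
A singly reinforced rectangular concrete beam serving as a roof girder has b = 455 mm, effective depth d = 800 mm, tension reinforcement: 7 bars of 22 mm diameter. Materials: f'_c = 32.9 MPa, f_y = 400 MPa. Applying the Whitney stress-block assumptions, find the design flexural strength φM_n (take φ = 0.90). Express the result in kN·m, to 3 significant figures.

φM_n ≈ 726 kN·m

A_s = 7 × 380 = 2660 mm².
T = A_s f_y = 2660 × 400 = 1064000 N = 1064 kN.
From C = T: a = T/(0.85 f'_c b) = 1064000/(0.85 × 32.9 × 455) = 83.62 mm.
M_n = T(d − a/2) = 1064 kN × (800 − 41.81) mm = 806.71 kN·m.
φM_n = 0.90 × 806.71 = 726.04 kN·m.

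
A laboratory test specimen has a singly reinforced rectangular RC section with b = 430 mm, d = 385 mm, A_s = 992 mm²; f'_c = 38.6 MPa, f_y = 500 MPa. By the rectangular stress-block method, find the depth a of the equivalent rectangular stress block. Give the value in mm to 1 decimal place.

a ≈ 35.2 mm

T = A_s f_y = 992 × 500 = 496000 N = 496 kN.
Setting C = 0.85 f'_c a b equal to T: a = 496000/(0.85 × 38.6 × 430) = 35.2 mm.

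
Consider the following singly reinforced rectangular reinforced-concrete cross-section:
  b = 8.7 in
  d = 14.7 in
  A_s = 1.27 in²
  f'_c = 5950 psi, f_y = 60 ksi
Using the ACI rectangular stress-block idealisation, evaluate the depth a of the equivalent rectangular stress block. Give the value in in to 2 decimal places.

T = A_s f_y = 1.27 × 60 = 76.2 kips.
a = T/(0.85 f'_c b) = 76.2/(0.85 × 5.95 × 8.7) = 1.73 in.

a ≈ 1.73 in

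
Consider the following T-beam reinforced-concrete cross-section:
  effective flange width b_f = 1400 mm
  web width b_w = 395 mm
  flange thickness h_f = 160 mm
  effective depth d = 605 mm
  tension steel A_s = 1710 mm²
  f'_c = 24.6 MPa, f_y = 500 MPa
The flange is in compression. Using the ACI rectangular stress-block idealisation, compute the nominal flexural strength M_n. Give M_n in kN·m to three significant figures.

Tension: T = A_s f_y = 1710 × 500 = 855000 N.
Try a within the flange: a = T/(0.85 f'_c b_f) = 855000/(0.85 × 24.6 × 1400) = 29.21 mm.
Since a = 29.21 ≤ h_f = 160 mm, the stress block lies entirely in the flange; analyse as a rectangular beam of width b_f.
M_n = T(d − a/2) = 855000 × (605 − 14.605) = 504.79 × 10⁶ N·mm.
M_n = 504.79 kN·m.

M_n ≈ 505 kN·m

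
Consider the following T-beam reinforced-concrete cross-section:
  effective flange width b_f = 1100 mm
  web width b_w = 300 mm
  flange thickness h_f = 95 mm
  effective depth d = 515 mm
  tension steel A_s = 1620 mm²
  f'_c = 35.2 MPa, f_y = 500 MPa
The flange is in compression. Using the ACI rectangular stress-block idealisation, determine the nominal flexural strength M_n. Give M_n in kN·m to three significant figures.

M_n ≈ 407 kN·m

Tension: T = A_s f_y = 1620 × 500 = 810000 N.
Try a within the flange: a = T/(0.85 f'_c b_f) = 810000/(0.85 × 35.2 × 1100) = 24.61 mm.
Since a = 24.61 ≤ h_f = 95 mm, the stress block lies entirely in the flange; analyse as a rectangular beam of width b_f.
M_n = T(d − a/2) = 810000 × (515 − 12.305) = 407.18 × 10⁶ N·mm.
M_n = 407.18 kN·m.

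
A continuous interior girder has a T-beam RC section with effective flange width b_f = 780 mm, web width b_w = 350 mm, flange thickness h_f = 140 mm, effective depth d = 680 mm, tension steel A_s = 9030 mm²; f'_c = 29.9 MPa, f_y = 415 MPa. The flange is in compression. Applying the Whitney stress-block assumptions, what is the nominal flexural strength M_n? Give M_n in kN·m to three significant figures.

Tension: T = A_s f_y = 9030 × 415 = 3747450 N.
Try a within the flange: a = T/(0.85 f'_c b_f) = 3747450/(0.85 × 29.9 × 780) = 189.04 mm.
a = 189.04 > h_f = 140 mm: the block extends into the web. Split into flange-overhang and web parts.
C_f = 0.85 f'_c (b_f − b_w) h_f = 0.85 × 29.9 × (780 − 350) × 140 = 1529983 N.
Remaining web compression depth: a_w = (T − C_f)/(0.85 f'_c b_w) = (3747450 − 1529983)/(0.85 × 29.9 × 350) = 249.29 mm.
M_n = C_f(d − h_f/2) + (T − C_f)(d − a_w/2) = 1529983 × (680 − 70) + 2217467 × (680 − 124.645) = 933.29 + 1231.48 = 2164.77 × 10⁶ N·mm.
M_n = 2164.77 kN·m.

M_n ≈ 2160 kN·m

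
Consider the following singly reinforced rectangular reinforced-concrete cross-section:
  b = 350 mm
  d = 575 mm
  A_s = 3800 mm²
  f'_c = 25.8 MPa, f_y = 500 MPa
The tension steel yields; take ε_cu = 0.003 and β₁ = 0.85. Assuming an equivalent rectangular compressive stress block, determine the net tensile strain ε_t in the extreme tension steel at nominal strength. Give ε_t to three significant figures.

a = A_s f_y/(0.85 f'_c b) = 247.54 mm.
β₁ = 0.85, so c = a/β₁ = 247.54/0.85 = 291.22 mm.
From the linear strain diagram with ε_cu = 0.003: ε_t = 0.003 (d − c)/c = 0.003 × (575 − 291.22)/291.22 = 0.00292.
ε_t < 0.004 — the section is over-reinforced for flexure under ACI limits.

ε_t ≈ 0.00292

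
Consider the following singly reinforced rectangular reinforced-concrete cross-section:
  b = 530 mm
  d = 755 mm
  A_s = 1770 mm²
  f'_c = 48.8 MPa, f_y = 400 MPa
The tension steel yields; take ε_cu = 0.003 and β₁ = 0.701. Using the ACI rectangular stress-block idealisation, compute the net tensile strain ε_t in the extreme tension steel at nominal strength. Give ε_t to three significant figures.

a = A_s f_y/(0.85 f'_c b) = 32.20 mm.
β₁ = 0.701, so c = a/β₁ = 32.20/0.701 = 45.93 mm.
From the linear strain diagram with ε_cu = 0.003: ε_t = 0.003 (d − c)/c = 0.003 × (755 − 45.93)/45.93 = 0.0463.
Since ε_t ≥ 0.005, the section is tension-controlled.

ε_t ≈ 0.0463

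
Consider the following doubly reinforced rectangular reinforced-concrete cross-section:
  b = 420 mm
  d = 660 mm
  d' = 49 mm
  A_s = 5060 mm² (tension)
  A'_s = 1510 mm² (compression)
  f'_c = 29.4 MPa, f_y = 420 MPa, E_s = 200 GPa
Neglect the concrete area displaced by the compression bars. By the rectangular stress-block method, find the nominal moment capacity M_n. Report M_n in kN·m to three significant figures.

M_n ≈ 1270 kN·m

Assume both tension and compression steel yield.
Net tension couple steel: A_s − A'_s = 3550 mm².
a = (A_s − A'_s) f_y / (0.85 f'_c b) = 1491000/(0.85 × 29.4 × 420) = 142.06 mm.
c = a/β₁ = 142.06/0.84 = 169.12 mm; ε'_s = 0.003(c − d')/c = 0.0021 ≥ f_y/E_s = 0.0021, so compression steel does yield.
M_n = (A_s − A'_s) f_y (d − a/2) + A'_s f_y (d − d') = [1491000 × (660 − 71.03) + 634200 × (660 − 49)] × 10⁻⁶ = 878.15 + 387.50 = 1265.65 kN·m.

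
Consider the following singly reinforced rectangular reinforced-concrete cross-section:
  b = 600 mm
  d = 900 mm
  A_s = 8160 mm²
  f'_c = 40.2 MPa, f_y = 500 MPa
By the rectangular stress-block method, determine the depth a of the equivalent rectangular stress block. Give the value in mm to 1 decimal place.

a ≈ 199.0 mm

T = A_s f_y = 8160 × 500 = 4080000 N = 4080 kN.
Setting C = 0.85 f'_c a b equal to T: a = 4080000/(0.85 × 40.2 × 600) = 199.0 mm.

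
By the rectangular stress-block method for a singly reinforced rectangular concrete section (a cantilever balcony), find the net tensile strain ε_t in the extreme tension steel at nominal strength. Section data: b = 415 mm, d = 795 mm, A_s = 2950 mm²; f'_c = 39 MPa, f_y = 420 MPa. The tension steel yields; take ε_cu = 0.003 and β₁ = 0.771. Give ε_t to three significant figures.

ε_t ≈ 0.0174

a = A_s f_y/(0.85 f'_c b) = 90.06 mm.
β₁ = 0.771, so c = a/β₁ = 90.06/0.771 = 116.81 mm.
From the linear strain diagram with ε_cu = 0.003: ε_t = 0.003 (d − c)/c = 0.003 × (795 − 116.81)/116.81 = 0.0174.
Since ε_t ≥ 0.005, the section is tension-controlled.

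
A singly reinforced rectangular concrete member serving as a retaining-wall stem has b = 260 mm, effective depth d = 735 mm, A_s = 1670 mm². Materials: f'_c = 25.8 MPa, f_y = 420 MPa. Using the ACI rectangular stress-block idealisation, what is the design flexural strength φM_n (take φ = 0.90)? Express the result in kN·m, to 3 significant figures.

φM_n ≈ 425 kN·m

T = A_s f_y = 1670 × 420 = 701400 N = 701.4 kN.
From C = T: a = T/(0.85 f'_c b) = 701400/(0.85 × 25.8 × 260) = 123.01 mm.
M_n = T(d − a/2) = 701.4 kN × (735 − 61.505) mm = 472.39 kN·m.
φM_n = 0.90 × 472.39 = 425.15 kN·m.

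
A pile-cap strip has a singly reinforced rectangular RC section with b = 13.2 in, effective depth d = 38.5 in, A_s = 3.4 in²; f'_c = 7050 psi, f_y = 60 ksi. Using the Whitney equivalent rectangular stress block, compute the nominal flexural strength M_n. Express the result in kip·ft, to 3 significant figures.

M_n ≈ 633 kip·ft

T = A_s f_y = 3.4 × 60 = 204 kips.
a = T/(0.85 f'_c b) = 204/(0.85 × 7.05 × 13.2) = 2.579 in.
M_n = T(d − a/2) = 204 × (38.5 − 1.2895) = 7590.9 kip·in = 7590.9/12 = 632.58 kip·ft.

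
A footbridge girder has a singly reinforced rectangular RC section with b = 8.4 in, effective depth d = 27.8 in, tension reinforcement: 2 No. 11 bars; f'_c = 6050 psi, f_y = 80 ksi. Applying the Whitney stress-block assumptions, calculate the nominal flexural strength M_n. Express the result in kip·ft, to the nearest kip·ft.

A_s = 2 × 1.56 = 3.12 in².
T = A_s f_y = 3.12 × 80 = 249.6 kips.
a = T/(0.85 f'_c b) = 249.6/(0.85 × 6.05 × 8.4) = 5.778 in.
M_n = T(d − a/2) = 249.6 × (27.8 − 2.889) = 6217.8 kip·in = 6217.8/12 = 518.15 kip·ft.

M_n ≈ 518 kip·ft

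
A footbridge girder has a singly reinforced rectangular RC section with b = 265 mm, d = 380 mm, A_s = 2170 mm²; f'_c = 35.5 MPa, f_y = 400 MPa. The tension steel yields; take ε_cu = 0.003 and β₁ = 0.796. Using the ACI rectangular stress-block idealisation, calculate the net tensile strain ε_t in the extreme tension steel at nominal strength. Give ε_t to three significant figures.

a = A_s f_y/(0.85 f'_c b) = 108.55 mm.
β₁ = 0.796, so c = a/β₁ = 108.55/0.796 = 136.37 mm.
From the linear strain diagram with ε_cu = 0.003: ε_t = 0.003 (d − c)/c = 0.003 × (380 − 136.37)/136.37 = 0.00536.
Since ε_t ≥ 0.005, the section is tension-controlled.

ε_t ≈ 0.00536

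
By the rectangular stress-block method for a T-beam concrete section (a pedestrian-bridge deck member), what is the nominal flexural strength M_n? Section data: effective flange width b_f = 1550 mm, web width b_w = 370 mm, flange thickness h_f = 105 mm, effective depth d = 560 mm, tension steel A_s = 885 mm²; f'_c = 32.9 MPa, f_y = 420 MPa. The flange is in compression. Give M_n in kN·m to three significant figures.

Tension: T = A_s f_y = 885 × 420 = 371700 N.
Try a within the flange: a = T/(0.85 f'_c b_f) = 371700/(0.85 × 32.9 × 1550) = 8.58 mm.
Since a = 8.58 ≤ h_f = 105 mm, the stress block lies entirely in the flange; analyse as a rectangular beam of width b_f.
M_n = T(d − a/2) = 371700 × (560 − 4.29) = 206.56 × 10⁶ N·mm.
M_n = 206.56 kN·m.

M_n ≈ 207 kN·m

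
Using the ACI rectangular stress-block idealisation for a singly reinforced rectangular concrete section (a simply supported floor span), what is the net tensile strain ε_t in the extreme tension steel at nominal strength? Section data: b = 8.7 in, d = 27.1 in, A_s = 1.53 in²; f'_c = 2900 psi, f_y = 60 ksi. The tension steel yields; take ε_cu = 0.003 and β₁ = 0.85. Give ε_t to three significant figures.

ε_t ≈ 0.0131

a = A_s f_y/(0.85 f'_c b) = 4.281 in.
β₁ = 0.85, so c = a/β₁ = 4.281/0.85 = 5.036 in.
From the linear strain diagram with ε_cu = 0.003: ε_t = 0.003 (d − c)/c = 0.003 × (27.1 − 5.036)/5.036 = 0.0131.
Since ε_t ≥ 0.005, the section is tension-controlled.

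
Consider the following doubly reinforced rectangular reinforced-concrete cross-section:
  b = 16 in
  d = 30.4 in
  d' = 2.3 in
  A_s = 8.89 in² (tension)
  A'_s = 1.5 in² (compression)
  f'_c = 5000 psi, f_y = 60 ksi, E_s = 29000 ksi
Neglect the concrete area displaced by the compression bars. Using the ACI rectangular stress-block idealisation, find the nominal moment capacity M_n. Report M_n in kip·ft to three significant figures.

M_n ≈ 1210 kip·ft

Assume both steels yield.
a = (A_s − A'_s) f_y/(0.85 f'_c b) = (8.89 − 1.5) × 60/(0.85 × 5 × 16) = 6.521 in.
c = a/β₁ = 6.521/0.8 = 8.151 in; ε'_s = 0.003(c − d')/c = 0.0022 ≥ ε_y = 0.0021, so the compression steel yields.
M_n = (A_s − A'_s) f_y (d − a/2) + A'_s f_y (d − d') = 443.4 × (30.4 − 3.2605) + 90 × (30.4 − 2.3) = 12033.7 + 2529.0 = 14562.7 kip·in = 14562.7/12 = 1213.56 kip·ft.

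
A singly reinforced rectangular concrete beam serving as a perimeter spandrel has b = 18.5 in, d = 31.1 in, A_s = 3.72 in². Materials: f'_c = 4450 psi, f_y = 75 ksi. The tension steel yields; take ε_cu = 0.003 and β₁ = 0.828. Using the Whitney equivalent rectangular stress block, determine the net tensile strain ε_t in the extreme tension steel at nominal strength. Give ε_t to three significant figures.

a = A_s f_y/(0.85 f'_c b) = 3.987 in.
β₁ = 0.828, so c = a/β₁ = 3.987/0.828 = 4.815 in.
From the linear strain diagram with ε_cu = 0.003: ε_t = 0.003 (d − c)/c = 0.003 × (31.1 − 4.815)/4.815 = 0.0164.
Since ε_t ≥ 0.005, the section is tension-controlled.

ε_t ≈ 0.0164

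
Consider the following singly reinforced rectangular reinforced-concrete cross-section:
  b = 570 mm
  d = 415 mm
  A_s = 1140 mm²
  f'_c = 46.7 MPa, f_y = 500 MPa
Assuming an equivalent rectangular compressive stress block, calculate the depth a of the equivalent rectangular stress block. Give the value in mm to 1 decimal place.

a ≈ 25.2 mm

T = A_s f_y = 1140 × 500 = 570000 N = 570 kN.
Setting C = 0.85 f'_c a b equal to T: a = 570000/(0.85 × 46.7 × 570) = 25.2 mm.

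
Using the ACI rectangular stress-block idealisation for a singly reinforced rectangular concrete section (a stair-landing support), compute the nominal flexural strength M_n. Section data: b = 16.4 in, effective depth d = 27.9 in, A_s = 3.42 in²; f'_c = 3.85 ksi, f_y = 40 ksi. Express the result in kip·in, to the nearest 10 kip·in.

T = A_s f_y = 3.42 × 40 = 136.8 kips.
a = T/(0.85 f'_c b) = 136.8/(0.85 × 3.85 × 16.4) = 2.549 in.
M_n = T(d − a/2) = 136.8 × (27.9 − 1.2745) = 3642.4 kip·in.

M_n ≈ 3640 kip·in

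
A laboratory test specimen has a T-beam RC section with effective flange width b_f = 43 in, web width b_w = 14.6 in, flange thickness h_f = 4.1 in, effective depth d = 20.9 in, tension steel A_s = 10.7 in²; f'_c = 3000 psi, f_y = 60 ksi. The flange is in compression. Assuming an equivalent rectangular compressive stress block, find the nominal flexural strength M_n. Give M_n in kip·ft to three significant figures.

M_n ≈ 934 kip·ft

Tension: T = A_s f_y = 10.7 × 60 = 642 kips.
Try a within the flange: a = T/(0.85 f'_c b_f) = 642/(0.85 × 3 × 43) = 5.855 in.
a = 5.855 > h_f = 4.1 in: the block extends into the web. Split into flange-overhang and web parts.
C_f = 0.85 f'_c (b_f − b_w) h_f = 0.85 × 3 × (43 − 14.6) × 4.1 = 296.9 kips.
Remaining web compression depth: a_w = (T − C_f)/(0.85 f'_c b_w) = (642 − 296.9)/(0.85 × 3 × 14.6) = 9.269 in.
M_n = C_f(d − h_f/2) + (T − C_f)(d − a_w/2) = 296.9 × (20.9 − 2.05) + 345.1 × (20.9 − 4.6345) = 5596.6 + 5613.2 = 11209.8 kip·in.
M_n = 11209.8/12 = 934.15 kip·ft.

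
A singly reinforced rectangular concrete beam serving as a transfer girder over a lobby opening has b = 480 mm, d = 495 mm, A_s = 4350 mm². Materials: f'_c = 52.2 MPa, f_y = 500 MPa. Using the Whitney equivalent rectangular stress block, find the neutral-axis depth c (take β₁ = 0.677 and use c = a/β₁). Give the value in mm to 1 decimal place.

c ≈ 150.8 mm

T = A_s f_y = 4350 × 500 = 2175000 N = 2175 kN.
Setting C = 0.85 f'_c a b equal to T: a = 2175000/(0.85 × 52.2 × 480) = 102.124 mm.
With β₁ = 0.677, c = a/β₁ = 102.124/0.677 = 150.8 mm.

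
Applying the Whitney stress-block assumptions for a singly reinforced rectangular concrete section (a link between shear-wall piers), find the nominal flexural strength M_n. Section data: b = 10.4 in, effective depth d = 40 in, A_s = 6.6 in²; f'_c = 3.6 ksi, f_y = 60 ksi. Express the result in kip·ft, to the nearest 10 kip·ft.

M_n ≈ 1110 kip·ft

T = A_s f_y = 6.6 × 60 = 396 kips.
a = T/(0.85 f'_c b) = 396/(0.85 × 3.6 × 10.4) = 12.443 in.
M_n = T(d − a/2) = 396 × (40 − 6.2215) = 13376.3 kip·in = 13376.3/12 = 1114.69 kip·ft.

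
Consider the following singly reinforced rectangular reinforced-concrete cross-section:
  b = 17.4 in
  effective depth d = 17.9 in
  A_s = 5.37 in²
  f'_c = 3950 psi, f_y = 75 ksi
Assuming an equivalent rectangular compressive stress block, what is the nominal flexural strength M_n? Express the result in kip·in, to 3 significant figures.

M_n ≈ 5820 kip·in

T = A_s f_y = 5.37 × 75 = 402.75 kips.
a = T/(0.85 f'_c b) = 402.75/(0.85 × 3.95 × 17.4) = 6.894 in.
M_n = T(d − a/2) = 402.75 × (17.9 − 3.447) = 5820.9 kip·in.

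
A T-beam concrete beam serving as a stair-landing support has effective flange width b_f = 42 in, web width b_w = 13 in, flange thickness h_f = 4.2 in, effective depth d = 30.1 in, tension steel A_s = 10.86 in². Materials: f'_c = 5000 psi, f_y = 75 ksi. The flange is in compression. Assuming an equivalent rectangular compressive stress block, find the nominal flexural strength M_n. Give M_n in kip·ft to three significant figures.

M_n ≈ 1890 kip·ft

Tension: T = A_s f_y = 10.86 × 75 = 814.5 kips.
Try a within the flange: a = T/(0.85 f'_c b_f) = 814.5/(0.85 × 5 × 42) = 4.563 in.
a = 4.563 > h_f = 4.2 in: the block extends into the web. Split into flange-overhang and web parts.
C_f = 0.85 f'_c (b_f − b_w) h_f = 0.85 × 5 × (42 − 13) × 4.2 = 517.7 kips.
Remaining web compression depth: a_w = (T − C_f)/(0.85 f'_c b_w) = (814.5 − 517.7)/(0.85 × 5 × 13) = 5.372 in.
M_n = C_f(d − h_f/2) + (T − C_f)(d − a_w/2) = 517.7 × (30.1 − 2.1) + 296.8 × (30.1 − 2.686) = 14495.6 + 8136.5 = 22632.1 kip·in.
M_n = 22632.1/12 = 1886.01 kip·ft.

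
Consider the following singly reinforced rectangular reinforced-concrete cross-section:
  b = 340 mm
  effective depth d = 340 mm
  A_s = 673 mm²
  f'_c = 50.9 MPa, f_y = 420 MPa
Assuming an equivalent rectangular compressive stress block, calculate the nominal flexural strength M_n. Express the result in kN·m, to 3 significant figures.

T = A_s f_y = 673 × 420 = 282660 N = 282.66 kN.
From C = T: a = T/(0.85 f'_c b) = 282660/(0.85 × 50.9 × 340) = 19.22 mm.
M_n = T(d − a/2) = 282.66 kN × (340 − 9.61) mm = 93.39 kN·m.

M_n ≈ 93.4 kN·m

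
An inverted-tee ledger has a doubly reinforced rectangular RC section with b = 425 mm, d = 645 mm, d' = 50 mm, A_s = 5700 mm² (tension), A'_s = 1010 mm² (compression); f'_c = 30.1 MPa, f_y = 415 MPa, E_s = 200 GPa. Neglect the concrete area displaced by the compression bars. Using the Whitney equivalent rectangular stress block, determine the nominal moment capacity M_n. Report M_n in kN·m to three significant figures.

Assume both tension and compression steel yield.
Net tension couple steel: A_s − A'_s = 4690 mm².
a = (A_s − A'_s) f_y / (0.85 f'_c b) = 1946350/(0.85 × 30.1 × 425) = 179.00 mm.
c = a/β₁ = 179.00/0.835 = 214.37 mm; ε'_s = 0.003(c − d')/c = 0.0023 ≥ f_y/E_s = 0.0021, so compression steel does yield.
M_n = (A_s − A'_s) f_y (d − a/2) + A'_s f_y (d − d') = [1946350 × (645 − 89.5) + 419150 × (645 − 50)] × 10⁻⁶ = 1081.20 + 249.39 = 1330.59 kN·m.

M_n ≈ 1330 kN·m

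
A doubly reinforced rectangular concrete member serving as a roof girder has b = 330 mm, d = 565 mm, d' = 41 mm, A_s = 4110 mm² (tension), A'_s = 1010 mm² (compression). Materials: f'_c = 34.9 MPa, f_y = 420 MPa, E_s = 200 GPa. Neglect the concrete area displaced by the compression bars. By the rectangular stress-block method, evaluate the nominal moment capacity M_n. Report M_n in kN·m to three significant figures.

Assume both tension and compression steel yield.
Net tension couple steel: A_s − A'_s = 3100 mm².
a = (A_s − A'_s) f_y / (0.85 f'_c b) = 1302000/(0.85 × 34.9 × 330) = 133.00 mm.
c = a/β₁ = 133.00/0.801 = 166.04 mm; ε'_s = 0.003(c − d')/c = 0.0023 ≥ f_y/E_s = 0.0021, so compression steel does yield.
M_n = (A_s − A'_s) f_y (d − a/2) + A'_s f_y (d − d') = [1302000 × (565 − 66.5) + 424200 × (565 − 41)] × 10⁻⁶ = 649.05 + 222.28 = 871.33 kN·m.

M_n ≈ 871 kN·m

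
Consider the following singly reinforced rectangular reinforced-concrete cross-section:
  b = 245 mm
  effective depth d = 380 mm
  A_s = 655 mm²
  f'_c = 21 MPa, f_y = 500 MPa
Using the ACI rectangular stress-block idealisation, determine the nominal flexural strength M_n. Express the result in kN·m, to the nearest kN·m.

M_n ≈ 112 kN·m

T = A_s f_y = 655 × 500 = 327500 N = 327.5 kN.
From C = T: a = T/(0.85 f'_c b) = 327500/(0.85 × 21 × 245) = 74.89 mm.
M_n = T(d − a/2) = 327.5 kN × (380 − 37.445) mm = 112.19 kN·m.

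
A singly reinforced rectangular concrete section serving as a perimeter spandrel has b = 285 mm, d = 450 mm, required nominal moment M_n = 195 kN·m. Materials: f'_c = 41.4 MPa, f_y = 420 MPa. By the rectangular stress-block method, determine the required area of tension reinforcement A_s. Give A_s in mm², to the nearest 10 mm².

With M_n = 0.85 f'_c a b (d − a/2), solve the quadratic for a:
a = d − √(d² − 2M_n/(0.85 f'_c b)) = 450 − √(450² − 2 × 195×10⁶/(0.85 × 41.4 × 285)) = 45.51 mm.
A_s = 0.85 f'_c a b / f_y = 0.85 × 41.4 × 45.51 × 285 / 420 = 1086.7 mm².

A_s ≈ 1090 mm²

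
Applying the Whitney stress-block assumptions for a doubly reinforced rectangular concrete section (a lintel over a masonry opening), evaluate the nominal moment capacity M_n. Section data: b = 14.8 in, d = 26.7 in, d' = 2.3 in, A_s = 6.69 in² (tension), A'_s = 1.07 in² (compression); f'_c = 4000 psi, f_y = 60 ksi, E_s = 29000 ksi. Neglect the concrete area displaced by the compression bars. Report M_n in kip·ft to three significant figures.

M_n ≈ 787 kip·ft

Assume both steels yield.
a = (A_s − A'_s) f_y/(0.85 f'_c b) = (6.69 − 1.07) × 60/(0.85 × 4 × 14.8) = 6.701 in.
c = a/β₁ = 6.701/0.85 = 7.884 in; ε'_s = 0.003(c − d')/c = 0.0021 ≥ ε_y = 0.0021, so the compression steel yields.
M_n = (A_s − A'_s) f_y (d − a/2) + A'_s f_y (d − d') = 337.2 × (26.7 − 3.3505) + 64.2 × (26.7 − 2.3) = 7873.5 + 1566.5 = 9440.0 kip·in = 9440.0/12 = 786.67 kip·ft.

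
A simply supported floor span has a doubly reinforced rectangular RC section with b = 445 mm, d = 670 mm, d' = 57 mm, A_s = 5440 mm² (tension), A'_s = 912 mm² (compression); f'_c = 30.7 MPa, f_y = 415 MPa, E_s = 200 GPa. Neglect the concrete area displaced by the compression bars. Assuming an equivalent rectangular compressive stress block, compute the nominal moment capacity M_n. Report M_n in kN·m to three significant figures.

Assume both tension and compression steel yield.
Net tension couple steel: A_s − A'_s = 4528 mm².
a = (A_s − A'_s) f_y / (0.85 f'_c b) = 1879120/(0.85 × 30.7 × 445) = 161.82 mm.
c = a/β₁ = 161.82/0.831 = 194.73 mm; ε'_s = 0.003(c − d')/c = 0.0021 ≥ f_y/E_s = 0.0021, so compression steel does yield.
M_n = (A_s − A'_s) f_y (d − a/2) + A'_s f_y (d − d') = [1879120 × (670 − 80.91) + 378480 × (670 − 57)] × 10⁻⁶ = 1106.97 + 232.01 = 1338.98 kN·m.

M_n ≈ 1340 kN·m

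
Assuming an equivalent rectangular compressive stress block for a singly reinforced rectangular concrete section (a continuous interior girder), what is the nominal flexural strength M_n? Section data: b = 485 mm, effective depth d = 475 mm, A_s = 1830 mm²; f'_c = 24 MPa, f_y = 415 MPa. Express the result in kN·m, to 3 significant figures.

T = A_s f_y = 1830 × 415 = 759450 N = 759.45 kN.
From C = T: a = T/(0.85 f'_c b) = 759450/(0.85 × 24 × 485) = 76.76 mm.
M_n = T(d − a/2) = 759.45 kN × (475 − 38.38) mm = 331.59 kN·m.

M_n ≈ 332 kN·m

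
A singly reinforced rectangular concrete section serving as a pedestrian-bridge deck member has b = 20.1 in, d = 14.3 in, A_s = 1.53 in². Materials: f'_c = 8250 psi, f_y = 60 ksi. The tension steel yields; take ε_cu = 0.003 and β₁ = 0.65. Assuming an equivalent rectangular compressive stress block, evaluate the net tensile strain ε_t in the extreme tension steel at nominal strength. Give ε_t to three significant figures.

a = A_s f_y/(0.85 f'_c b) = 0.651 in.
β₁ = 0.65, so c = a/β₁ = 0.651/0.65 = 1.002 in.
From the linear strain diagram with ε_cu = 0.003: ε_t = 0.003 (d − c)/c = 0.003 × (14.3 − 1.002)/1.002 = 0.0398.
Since ε_t ≥ 0.005, the section is tension-controlled.

ε_t ≈ 0.0398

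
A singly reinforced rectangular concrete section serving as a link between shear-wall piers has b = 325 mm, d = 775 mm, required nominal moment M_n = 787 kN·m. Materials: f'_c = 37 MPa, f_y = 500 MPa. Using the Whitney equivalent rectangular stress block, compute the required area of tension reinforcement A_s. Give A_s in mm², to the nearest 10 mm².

A_s ≈ 2180 mm²

With M_n = 0.85 f'_c a b (d − a/2), solve the quadratic for a:
a = d − √(d² − 2M_n/(0.85 f'_c b)) = 775 − √(775² − 2 × 787×10⁶/(0.85 × 37 × 325)) = 106.69 mm.
A_s = 0.85 f'_c a b / f_y = 0.85 × 37 × 106.69 × 325 / 500 = 2181.0 mm².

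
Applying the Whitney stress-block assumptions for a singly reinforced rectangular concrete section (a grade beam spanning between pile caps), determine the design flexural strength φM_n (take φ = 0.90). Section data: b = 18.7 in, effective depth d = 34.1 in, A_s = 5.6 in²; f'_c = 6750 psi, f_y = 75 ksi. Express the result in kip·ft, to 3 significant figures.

φM_n ≈ 1010 kip·ft

T = A_s f_y = 5.6 × 75 = 420 kips.
a = T/(0.85 f'_c b) = 420/(0.85 × 6.75 × 18.7) = 3.915 in.
M_n = T(d − a/2) = 420 × (34.1 − 1.9575) = 13499.9 kip·in = 13499.9/12 = 1124.99 kip·ft.
φM_n = 0.90 × 1124.99 = 1012.49 kip·ft.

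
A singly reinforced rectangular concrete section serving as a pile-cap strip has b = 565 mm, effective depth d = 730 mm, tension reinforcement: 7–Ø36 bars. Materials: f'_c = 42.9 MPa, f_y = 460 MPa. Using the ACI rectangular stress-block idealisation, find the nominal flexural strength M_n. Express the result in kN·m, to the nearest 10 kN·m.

A_s = 7 × 1018 = 7126 mm².
T = A_s f_y = 7126 × 460 = 3277960 N = 3277.96 kN.
From C = T: a = T/(0.85 f'_c b) = 3277960/(0.85 × 42.9 × 565) = 159.10 mm.
M_n = T(d − a/2) = 3277.96 kN × (730 − 79.55) mm = 2132.15 kN·m.

M_n ≈ 2130 kN·m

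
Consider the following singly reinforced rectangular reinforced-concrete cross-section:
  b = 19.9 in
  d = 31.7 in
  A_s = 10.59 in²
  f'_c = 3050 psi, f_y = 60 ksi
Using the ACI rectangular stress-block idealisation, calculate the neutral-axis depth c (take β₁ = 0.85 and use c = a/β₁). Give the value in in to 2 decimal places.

T = A_s f_y = 10.59 × 60 = 635.4 kips.
a = T/(0.85 f'_c b) = 635.4/(0.85 × 3.05 × 19.9) = 12.3162 in.
With β₁ = 0.85, c = a/β₁ = 12.3162/0.85 = 14.49 in.

c ≈ 14.49 in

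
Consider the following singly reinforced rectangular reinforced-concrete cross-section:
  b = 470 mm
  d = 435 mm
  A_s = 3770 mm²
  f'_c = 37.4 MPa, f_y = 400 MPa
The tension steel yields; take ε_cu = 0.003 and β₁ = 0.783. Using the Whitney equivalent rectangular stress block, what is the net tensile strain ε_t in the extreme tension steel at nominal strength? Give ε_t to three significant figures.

a = A_s f_y/(0.85 f'_c b) = 100.93 mm.
β₁ = 0.783, so c = a/β₁ = 100.93/0.783 = 128.90 mm.
From the linear strain diagram with ε_cu = 0.003: ε_t = 0.003 (d − c)/c = 0.003 × (435 − 128.90)/128.90 = 0.00712.
Since ε_t ≥ 0.005, the section is tension-controlled.

ε_t ≈ 0.00712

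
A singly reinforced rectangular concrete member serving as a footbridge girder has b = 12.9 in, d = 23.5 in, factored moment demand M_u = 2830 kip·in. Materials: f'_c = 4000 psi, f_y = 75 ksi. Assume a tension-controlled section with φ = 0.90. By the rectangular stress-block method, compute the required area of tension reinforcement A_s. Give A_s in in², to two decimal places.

M_n = M_u/φ = 2830/0.90 = 3144.44 kip·in.
From M_n = 0.85 f'_c a b (d − a/2):
a = d − √(d² − 2M_n/(0.85 f'_c b)) = 23.5 − √(23.5² − 2 × 3144.44/(0.85 × 4 × 12.9)) = 3.280 in.
A_s = 0.85 f'_c a b / f_y = 0.85 × 4 × 3.280 × 12.9 / 75 = 1.918 in².

A_s ≈ 1.92 in²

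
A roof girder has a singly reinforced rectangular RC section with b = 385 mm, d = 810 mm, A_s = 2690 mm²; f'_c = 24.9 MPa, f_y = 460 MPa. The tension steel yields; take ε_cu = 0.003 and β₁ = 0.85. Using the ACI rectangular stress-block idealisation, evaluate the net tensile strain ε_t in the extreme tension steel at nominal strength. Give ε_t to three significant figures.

ε_t ≈ 0.0106

a = A_s f_y/(0.85 f'_c b) = 151.86 mm.
β₁ = 0.85, so c = a/β₁ = 151.86/0.85 = 178.66 mm.
From the linear strain diagram with ε_cu = 0.003: ε_t = 0.003 (d − c)/c = 0.003 × (810 − 178.66)/178.66 = 0.0106.
Since ε_t ≥ 0.005, the section is tension-controlled.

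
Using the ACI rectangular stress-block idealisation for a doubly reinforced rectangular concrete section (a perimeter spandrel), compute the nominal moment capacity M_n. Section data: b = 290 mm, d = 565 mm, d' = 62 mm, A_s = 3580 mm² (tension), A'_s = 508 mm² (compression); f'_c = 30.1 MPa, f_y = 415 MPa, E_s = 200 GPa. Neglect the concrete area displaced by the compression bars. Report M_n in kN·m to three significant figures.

Assume both tension and compression steel yield.
Net tension couple steel: A_s − A'_s = 3072 mm².
a = (A_s − A'_s) f_y / (0.85 f'_c b) = 1274880/(0.85 × 30.1 × 290) = 171.82 mm.
c = a/β₁ = 171.82/0.835 = 205.77 mm; ε'_s = 0.003(c − d')/c = 0.0021 ≥ f_y/E_s = 0.0021, so compression steel does yield.
M_n = (A_s − A'_s) f_y (d − a/2) + A'_s f_y (d − d') = [1274880 × (565 − 85.91) + 210820 × (565 − 62)] × 10⁻⁶ = 610.78 + 106.04 = 716.82 kN·m.

M_n ≈ 717 kN·m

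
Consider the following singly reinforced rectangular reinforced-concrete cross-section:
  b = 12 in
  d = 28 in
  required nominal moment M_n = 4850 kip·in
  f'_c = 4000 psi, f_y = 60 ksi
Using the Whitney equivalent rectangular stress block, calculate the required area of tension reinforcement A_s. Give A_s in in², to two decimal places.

From M_n = 0.85 f'_c a b (d − a/2):
a = d − √(d² − 2M_n/(0.85 f'_c b)) = 28 − √(28² − 2 × 4850/(0.85 × 4 × 12)) = 4.628 in.
A_s = 0.85 f'_c a b / f_y = 0.85 × 4 × 4.628 × 12 / 60 = 3.147 in².

A_s ≈ 3.15 in²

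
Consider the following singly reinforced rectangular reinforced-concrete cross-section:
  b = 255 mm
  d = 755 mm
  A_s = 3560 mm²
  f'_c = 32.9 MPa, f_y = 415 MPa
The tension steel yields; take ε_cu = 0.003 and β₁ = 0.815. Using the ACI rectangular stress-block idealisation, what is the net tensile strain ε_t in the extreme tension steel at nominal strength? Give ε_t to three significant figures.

a = A_s f_y/(0.85 f'_c b) = 207.18 mm.
β₁ = 0.815, so c = a/β₁ = 207.18/0.815 = 254.21 mm.
From the linear strain diagram with ε_cu = 0.003: ε_t = 0.003 (d − c)/c = 0.003 × (755 − 254.21)/254.21 = 0.00591.
Since ε_t ≥ 0.005, the section is tension-controlled.

ε_t ≈ 0.00591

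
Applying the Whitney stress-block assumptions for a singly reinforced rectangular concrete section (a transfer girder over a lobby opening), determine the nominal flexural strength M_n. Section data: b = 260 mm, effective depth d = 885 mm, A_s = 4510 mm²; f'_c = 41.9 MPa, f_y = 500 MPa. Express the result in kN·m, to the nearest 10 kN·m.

T = A_s f_y = 4510 × 500 = 2255000 N = 2255 kN.
From C = T: a = T/(0.85 f'_c b) = 2255000/(0.85 × 41.9 × 260) = 243.52 mm.
M_n = T(d − a/2) = 2255 kN × (885 − 121.76) mm = 1721.11 kN·m.

M_n ≈ 1720 kN·m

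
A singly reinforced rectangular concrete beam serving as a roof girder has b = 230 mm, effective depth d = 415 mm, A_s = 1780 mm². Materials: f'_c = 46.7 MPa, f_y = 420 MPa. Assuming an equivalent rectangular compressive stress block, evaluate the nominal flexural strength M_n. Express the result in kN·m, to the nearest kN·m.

M_n ≈ 280 kN·m

T = A_s f_y = 1780 × 420 = 747600 N = 747.6 kN.
From C = T: a = T/(0.85 f'_c b) = 747600/(0.85 × 46.7 × 230) = 81.89 mm.
M_n = T(d − a/2) = 747.6 kN × (415 − 40.945) mm = 279.64 kN·m.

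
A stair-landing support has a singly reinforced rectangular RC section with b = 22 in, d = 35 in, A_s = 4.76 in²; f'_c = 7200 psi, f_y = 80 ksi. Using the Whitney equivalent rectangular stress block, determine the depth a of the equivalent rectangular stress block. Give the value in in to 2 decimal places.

a ≈ 2.83 in

T = A_s f_y = 4.76 × 80 = 380.8 kips.
a = T/(0.85 f'_c b) = 380.8/(0.85 × 7.2 × 22) = 2.83 in.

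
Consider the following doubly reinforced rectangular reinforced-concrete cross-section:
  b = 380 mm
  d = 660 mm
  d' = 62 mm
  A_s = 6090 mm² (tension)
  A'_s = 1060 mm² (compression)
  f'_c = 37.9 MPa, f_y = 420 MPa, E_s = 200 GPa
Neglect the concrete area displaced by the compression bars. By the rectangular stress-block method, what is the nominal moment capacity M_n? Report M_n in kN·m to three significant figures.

Assume both tension and compression steel yield.
Net tension couple steel: A_s − A'_s = 5030 mm².
a = (A_s − A'_s) f_y / (0.85 f'_c b) = 2112600/(0.85 × 37.9 × 380) = 172.57 mm.
c = a/β₁ = 172.57/0.779 = 221.53 mm; ε'_s = 0.003(c − d')/c = 0.0022 ≥ f_y/E_s = 0.0021, so compression steel does yield.
M_n = (A_s − A'_s) f_y (d − a/2) + A'_s f_y (d − d') = [2112600 × (660 − 86.285) + 445200 × (660 − 62)] × 10⁻⁶ = 1212.03 + 266.23 = 1478.26 kN·m.

M_n ≈ 1480 kN·m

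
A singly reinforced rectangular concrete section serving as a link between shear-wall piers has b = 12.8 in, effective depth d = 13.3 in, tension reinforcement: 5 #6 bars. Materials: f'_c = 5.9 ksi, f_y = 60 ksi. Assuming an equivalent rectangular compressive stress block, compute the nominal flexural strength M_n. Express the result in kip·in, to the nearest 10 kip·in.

A_s = 5 × 0.44 = 2.2 in².
T = A_s f_y = 2.2 × 60 = 132 kips.
a = T/(0.85 f'_c b) = 132/(0.85 × 5.9 × 12.8) = 2.056 in.
M_n = T(d − a/2) = 132 × (13.3 − 1.028) = 1619.9 kip·in.

M_n ≈ 1620 kip·in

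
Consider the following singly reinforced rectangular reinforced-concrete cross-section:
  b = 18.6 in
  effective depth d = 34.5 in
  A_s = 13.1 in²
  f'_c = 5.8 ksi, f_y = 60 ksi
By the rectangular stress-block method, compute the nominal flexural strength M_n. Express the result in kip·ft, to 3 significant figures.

M_n ≈ 1980 kip·ft

T = A_s f_y = 13.1 × 60 = 786 kips.
a = T/(0.85 f'_c b) = 786/(0.85 × 5.8 × 18.6) = 8.572 in.
M_n = T(d − a/2) = 786 × (34.5 − 4.286) = 23748.2 kip·in = 23748.2/12 = 1979.02 kip·ft.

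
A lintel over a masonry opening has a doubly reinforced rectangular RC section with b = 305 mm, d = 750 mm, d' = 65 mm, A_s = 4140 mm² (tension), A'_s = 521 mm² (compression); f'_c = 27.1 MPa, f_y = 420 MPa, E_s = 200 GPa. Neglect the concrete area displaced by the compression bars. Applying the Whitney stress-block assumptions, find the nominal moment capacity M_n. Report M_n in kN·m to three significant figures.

M_n ≈ 1130 kN·m

Assume both tension and compression steel yield.
Net tension couple steel: A_s − A'_s = 3619 mm².
a = (A_s − A'_s) f_y / (0.85 f'_c b) = 1519980/(0.85 × 27.1 × 305) = 216.35 mm.
c = a/β₁ = 216.35/0.85 = 254.53 mm; ε'_s = 0.003(c − d')/c = 0.0022 ≥ f_y/E_s = 0.0021, so compression steel does yield.
M_n = (A_s − A'_s) f_y (d − a/2) + A'_s f_y (d − d') = [1519980 × (750 − 108.175) + 218820 × (750 − 65)] × 10⁻⁶ = 975.56 + 149.89 = 1125.45 kN·m.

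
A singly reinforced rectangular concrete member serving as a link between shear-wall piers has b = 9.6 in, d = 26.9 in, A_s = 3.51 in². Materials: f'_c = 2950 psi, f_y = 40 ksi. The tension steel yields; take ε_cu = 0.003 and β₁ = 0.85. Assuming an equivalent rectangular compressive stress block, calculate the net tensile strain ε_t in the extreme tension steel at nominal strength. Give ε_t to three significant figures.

a = A_s f_y/(0.85 f'_c b) = 5.833 in.
β₁ = 0.85, so c = a/β₁ = 5.833/0.85 = 6.862 in.
From the linear strain diagram with ε_cu = 0.003: ε_t = 0.003 (d − c)/c = 0.003 × (26.9 − 6.862)/6.862 = 0.00876.
Since ε_t ≥ 0.005, the section is tension-controlled.

ε_t ≈ 0.00876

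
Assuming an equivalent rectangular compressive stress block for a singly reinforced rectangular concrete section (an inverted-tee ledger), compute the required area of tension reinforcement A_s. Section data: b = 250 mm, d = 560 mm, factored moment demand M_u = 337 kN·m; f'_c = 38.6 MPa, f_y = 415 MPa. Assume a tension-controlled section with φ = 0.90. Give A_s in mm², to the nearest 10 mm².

A_s ≈ 1750 mm²

M_n = M_u/φ = 337/0.90 = 374.444 kN·m.
With M_n = 0.85 f'_c a b (d − a/2), solve the quadratic for a:
a = d − √(d² − 2M_n/(0.85 f'_c b)) = 560 − √(560² − 2 × 374.444×10⁶/(0.85 × 38.6 × 250)) = 88.51 mm.
A_s = 0.85 f'_c a b / f_y = 0.85 × 38.6 × 88.51 × 250 / 415 = 1749.4 mm².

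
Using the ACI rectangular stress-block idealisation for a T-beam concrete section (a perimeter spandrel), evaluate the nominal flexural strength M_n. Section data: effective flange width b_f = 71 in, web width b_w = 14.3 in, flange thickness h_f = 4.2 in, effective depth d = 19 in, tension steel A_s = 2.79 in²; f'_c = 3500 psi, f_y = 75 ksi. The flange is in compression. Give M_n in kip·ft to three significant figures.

M_n ≈ 323 kip·ft

Tension: T = A_s f_y = 2.79 × 75 = 209.25 kips.
Try a within the flange: a = T/(0.85 f'_c b_f) = 209.25/(0.85 × 3.5 × 71) = 0.991 in.
Since a = 0.991 ≤ h_f = 4.2 in, the stress block lies entirely in the flange; analyse as a rectangular beam of width b_f.
M_n = T(d − a/2) = 209.25 × (19 − 0.4955) = 3872.1 kip·in.
M_n = 3872.1/12 = 322.68 kip·ft.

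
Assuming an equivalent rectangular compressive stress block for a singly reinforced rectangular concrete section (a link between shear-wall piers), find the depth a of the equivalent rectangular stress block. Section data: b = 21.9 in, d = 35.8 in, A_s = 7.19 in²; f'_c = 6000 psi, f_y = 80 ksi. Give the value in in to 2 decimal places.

T = A_s f_y = 7.19 × 80 = 575.2 kips.
a = T/(0.85 f'_c b) = 575.2/(0.85 × 6 × 21.9) = 5.15 in.

a ≈ 5.15 in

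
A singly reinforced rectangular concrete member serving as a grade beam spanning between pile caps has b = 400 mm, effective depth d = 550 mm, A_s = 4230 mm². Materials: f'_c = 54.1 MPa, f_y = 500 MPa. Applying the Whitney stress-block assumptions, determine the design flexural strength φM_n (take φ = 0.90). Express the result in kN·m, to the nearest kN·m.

φM_n ≈ 937 kN·m

T = A_s f_y = 4230 × 500 = 2115000 N = 2115 kN.
From C = T: a = T/(0.85 f'_c b) = 2115000/(0.85 × 54.1 × 400) = 114.98 mm.
M_n = T(d − a/2) = 2115 kN × (550 − 57.49) mm = 1041.66 kN·m.
φM_n = 0.90 × 1041.66 = 937.49 kN·m.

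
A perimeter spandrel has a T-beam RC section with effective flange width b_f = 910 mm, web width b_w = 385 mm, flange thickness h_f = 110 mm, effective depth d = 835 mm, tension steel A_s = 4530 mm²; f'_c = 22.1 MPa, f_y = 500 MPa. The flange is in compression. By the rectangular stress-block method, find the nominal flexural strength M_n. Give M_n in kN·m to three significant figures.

Tension: T = A_s f_y = 4530 × 500 = 2265000 N.
Try a within the flange: a = T/(0.85 f'_c b_f) = 2265000/(0.85 × 22.1 × 910) = 132.50 mm.
a = 132.50 > h_f = 110 mm: the block extends into the web. Split into flange-overhang and web parts.
C_f = 0.85 f'_c (b_f − b_w) h_f = 0.85 × 22.1 × (910 − 385) × 110 = 1084834 N.
Remaining web compression depth: a_w = (T − C_f)/(0.85 f'_c b_w) = (2265000 − 1084834)/(0.85 × 22.1 × 385) = 163.18 mm.
M_n = C_f(d − h_f/2) + (T − C_f)(d − a_w/2) = 1084834 × (835 − 55) + 1180166 × (835 − 81.59) = 846.17 + 889.15 = 1735.32 × 10⁶ N·mm.
M_n = 1735.32 kN·m.

M_n ≈ 1740 kN·m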